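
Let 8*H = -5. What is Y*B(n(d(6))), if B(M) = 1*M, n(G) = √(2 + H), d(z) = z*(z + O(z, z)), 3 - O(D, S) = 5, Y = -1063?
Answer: -1063*√22/4 ≈ -1246.5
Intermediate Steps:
H = -5/8 (H = (⅛)*(-5) = -5/8 ≈ -0.62500)
O(D, S) = -2 (O(D, S) = 3 - 1*5 = 3 - 5 = -2)
d(z) = z*(-2 + z) (d(z) = z*(z - 2) = z*(-2 + z))
n(G) = √22/4 (n(G) = √(2 - 5/8) = √(11/8) = √22/4)
B(M) = M
Y*B(n(d(6))) = -1063*√22/4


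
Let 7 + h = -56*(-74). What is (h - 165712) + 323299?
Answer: 161724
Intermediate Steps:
h = 4137 (h = -7 - 56*(-74) = -7 + 4144 = 4137)
(h - 165712) + 323299 = (4137 - 165712) + 323299 = -161575 + 323299 = 161724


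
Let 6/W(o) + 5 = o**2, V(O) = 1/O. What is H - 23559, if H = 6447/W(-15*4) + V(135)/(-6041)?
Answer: 6262115672293/1631070 ≈ 3.8393e+6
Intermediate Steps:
W(o) = 6/(-5 + o**2)
H = 6300542050423/1631070 (H = 6447/((6/(-5 + (-15*4)**2))) + 1/(135*(-6041)) = 6447/((6/(-5 + (-60)**2))) + (1/135)*(-1/6041) = 6447/((6/(-5 + 3600))) - 1/815535 = 6447/((6/3595)) - 1/815535 = 6447/((6*(1/3595))) - 1/815535 = 6447/(6/3595) - 1/815535 = 6447*(3595/6) - 1/815535 = 7725655/2 - 1/815535 = 6300542050423/1631070 ≈ 3.8628e+6)
H - 23559 = 6300542050423/1631070 - 23559 = 6262115672293/1631070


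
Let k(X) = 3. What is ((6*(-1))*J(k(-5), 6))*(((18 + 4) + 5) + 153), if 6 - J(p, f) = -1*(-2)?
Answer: -4320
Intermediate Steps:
J(p, f) = 4 (J(p, f) = 6 - (-1)*(-2) = 6 - 1*2 = 6 - 2 = 4)
((6*(-1))*J(k(-5), 6))*(((18 + 4) + 5) + 153) = ((6*(-1))*4)*(((18 + 4) + 5) + 153) = (-6*4)*((22 + 5) + 153) = -24*(27 + 153) = -24*180 = -4320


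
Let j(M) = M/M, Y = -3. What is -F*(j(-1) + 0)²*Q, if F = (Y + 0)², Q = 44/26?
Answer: -198/13 ≈ -15.231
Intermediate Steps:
j(M) = 1
Q = 22/13 (Q = 44*(1/26) = 22/13 ≈ 1.6923)
F = 9 (F = (-3 + 0)² = (-3)² = 9)
-F*(j(-1) + 0)²*Q = -9*(1 + 0)²*22/13 = -9*1²*22/13 = -9*1*22/13 = -9*22/13 = -1*198/13 = -198/13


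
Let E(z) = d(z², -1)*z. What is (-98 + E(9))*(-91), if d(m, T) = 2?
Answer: 7280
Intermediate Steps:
E(z) = 2*z
(-98 + E(9))*(-91) = (-98 + 2*9)*(-91) = (-98 + 18)*(-91) = -80*(-91) = 7280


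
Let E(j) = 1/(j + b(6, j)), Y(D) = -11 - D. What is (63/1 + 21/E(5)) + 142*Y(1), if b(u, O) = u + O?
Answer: -1305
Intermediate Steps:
b(u, O) = O + u
E(j) = 1/(6 + 2*j) (E(j) = 1/(j + (j + 6)) = 1/(j + (6 + j)) = 1/(6 + 2*j))
(63/1 + 21/E(5)) + 142*Y(1) = (63/1 + 21/((1/(2*(3 + 5))))) + 142*(-11 - 1*1) = (63*1 + 21/(((½)/8))) + 142*(-11 - 1) = (63 + 21/(((½)*(⅛)))) + 142*(-12) = (63 + 21/(1/16)) - 1704 = (63 + 21*16) - 1704 = (63 + 336) - 1704 = 399 - 1704 = -1305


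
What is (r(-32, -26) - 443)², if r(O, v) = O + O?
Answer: 257049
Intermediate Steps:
r(O, v) = 2*O
(r(-32, -26) - 443)² = (2*(-32) - 443)² = (-64 - 443)² = (-507)² = 257049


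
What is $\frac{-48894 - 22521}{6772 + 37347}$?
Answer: $- \frac{71415}{44119} \approx -1.6187$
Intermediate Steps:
$\frac{-48894 - 22521}{6772 + 37347} = - \frac{71415}{44119}$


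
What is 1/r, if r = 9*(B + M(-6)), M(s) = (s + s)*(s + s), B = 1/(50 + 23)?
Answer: 73/94617 ≈ 0.00077153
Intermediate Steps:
B = 1/73 ≈ 0.013699
M(s) = 4*s**2 (M(s) = (2*s)*(2*s) = 4*s**2)
r = 94617/73 (r = 9*(1/73 + 4*(-6)**2) = 9*(1/73 + 4*36) = 9*(1/73 + 144) = 9*(10513/73) = 94617/73 ≈ 1296.1)
1/r = 1/(94617/73) = 73/94617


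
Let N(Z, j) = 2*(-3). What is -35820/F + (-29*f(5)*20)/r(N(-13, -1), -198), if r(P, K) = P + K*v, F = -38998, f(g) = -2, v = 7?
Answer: 9965/116994 ≈ 0.085175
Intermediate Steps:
N(Z, j) = -6
r(P, K) = P + 7*K (r(P, K) = P + K*7 = P + 7*K)
-35820/F + (-29*f(5)*20)/r(N(-13, -1), -198) = -35820/(-38998) + (-29*(-2)*20)/(-6 + 7*(-198)) = -35820*(-1/38998) + (58*20)/(-6 - 1386) = 17910/19499 + 1160/(-1392) = 17910/19499 + 1160*(-1/1392) = 17910/19499 - 5/6 = 9965/116994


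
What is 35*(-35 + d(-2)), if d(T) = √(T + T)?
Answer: -1225 + 70*I ≈ -1225.0 + 70.0*I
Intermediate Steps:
d(T) = √2*√T (d(T) = √(2*T) = √2*√T)
35*(-35 + d(-2)) = 35*(-35 + √2*√(-2)) = 35*(-35 + √2*(I*√2)) = 35*(-35 + 2*I) = -1225 + 70*I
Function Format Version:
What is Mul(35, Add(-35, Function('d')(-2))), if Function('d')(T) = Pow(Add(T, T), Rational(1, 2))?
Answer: Add(-1225, Mul(70, I)) ≈ Add(-1225.0, Mul(70.000, I))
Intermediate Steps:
Function('d')(T) = Mul(Pow(2, Rational(1, 2)), Pow(T, Rational(1, 2))) (Function('d')(T) = Pow(Mul(2, T), Rational(1, 2)) = Mul(Pow(2, Rational(1, 2)), Pow(T, Rational(1, 2))))
Mul(35, Add(-35, Function('d')(-2))) = Mul(35, Add(-35, Mul(Pow(2, Rational(1, 2)), Pow(-2, Rational(1, 2))))) = Mul(35, Add(-35, Mul(Pow(2, Rational(1, 2)), Mul(I, Pow(2, Rational(1, 2)))))) = Mul(35, Add(-35, Mul(2, I))) = Add(-1225, Mul(70, I))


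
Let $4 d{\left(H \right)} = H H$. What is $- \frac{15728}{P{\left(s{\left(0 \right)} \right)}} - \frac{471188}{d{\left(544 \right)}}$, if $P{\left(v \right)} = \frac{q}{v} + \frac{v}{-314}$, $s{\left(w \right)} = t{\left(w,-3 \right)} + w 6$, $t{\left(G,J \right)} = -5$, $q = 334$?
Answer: $\frac{444369854913}{1939324096} \approx 229.14$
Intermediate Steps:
$s{\left(w \right)} = -5 + 6 w$ ($s{\left(w \right)} = -5 + w 6 = -5 + 6 w$)
$d{\left(H \right)} = \frac{H^{2}}{4}$ ($d{\left(H \right)} = \frac{H H}{4} = \frac{H^{2}}{4}$)
$P{\left(v \right)} = \frac{334}{v} - \frac{v}{314}$ ($P{\left(v \right)} = \frac{334}{v} + \frac{v}{-314} = \frac{334}{v} + v \left(- \frac{1}{314}\right) = \frac{334}{v} - \frac{v}{314}$)
$- \frac{15728}{P{\left(s{\left(0 \right)} \right)}} - \frac{471188}{d{\left(544 \right)}} = - \frac{15728}{\frac{334}{-5 + 6 \cdot 0} - \frac{-5 + 6 \cdot 0}{314}} - \frac{471188}{\frac{1}{4} \cdot 544^{2}} = - \frac{15728}{\frac{334}{-5 + 0} - \frac{-5 + 0}{314}} - \frac{471188}{\frac{1}{4} \cdot 295936} = - \frac{15728}{\frac{334}{-5} - - \frac{5}{314}} - \frac{471188}{73984} = - \frac{15728}{334 \left(- \frac{1}{5}\right) + \frac{5}{314}} - \frac{117797}{18496} = - \frac{15728}{- \frac{334}{5} + \frac{5}{314}} - \frac{117797}{18496} = - \frac{15728}{- \frac{104851}{1570}} - \frac{117797}{18496} = \left(-15728\right) \left(- \frac{1570}{104851}\right) - \frac{117797}{18496} = \frac{24692960}{104851} - \frac{117797}{18496} = \frac{444369854913}{1939324096}$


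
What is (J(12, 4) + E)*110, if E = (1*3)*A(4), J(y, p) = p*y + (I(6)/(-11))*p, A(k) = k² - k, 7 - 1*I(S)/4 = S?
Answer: 9080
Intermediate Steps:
I(S) = 28 - 4*S
J(y, p) = -4*p/11 + p*y (J(y, p) = p*y + ((28 - 4*6)/(-11))*p = p*y + ((28 - 24)*(-1/11))*p = p*y + (4*(-1/11))*p = p*y - 4*p/11 = -4*p/11 + p*y)
E = 36 (E = (1*3)*(4*(-1 + 4)) = 3*(4*3) = 3*12 = 36)
(J(12, 4) + E)*110 = ((1/11)*4*(-4 + 11*12) + 36)*110 = ((1/11)*4*(-4 + 132) + 36)*110 = ((1/11)*4*128 + 36)*110 = (512/11 + 36)*110 = (908/11)*110 = 9080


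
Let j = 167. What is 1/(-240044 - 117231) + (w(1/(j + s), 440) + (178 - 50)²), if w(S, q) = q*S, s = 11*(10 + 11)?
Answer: 1164943726701/71097725 ≈ 16385.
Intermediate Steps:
s = 231 (s = 11*21 = 231)
w(S, q) = S*q
1/(-240044 - 117231) + (w(1/(j + s), 440) + (178 - 50)²) = 1/(-240044 - 117231) + (440/(167 + 231) + (178 - 50)²) = 1/(-357275) + (440/398 + 128²) = -1/357275 + ((1/398)*440 + 16384) = -1/357275 + (220/199 + 16384) = -1/357275 + 3260636/199 = 1164943726701/71097725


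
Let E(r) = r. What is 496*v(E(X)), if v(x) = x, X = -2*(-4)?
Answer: 3968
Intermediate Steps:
X = 8
496*v(E(X)) = 496*8 = 3968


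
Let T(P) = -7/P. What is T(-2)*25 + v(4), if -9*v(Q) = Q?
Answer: 1567/18 ≈ 87.056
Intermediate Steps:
v(Q) = -Q/9
T(-2)*25 + v(4) = -7/(-2)*25 - ⅑*4 = -7*(-½)*25 - 4/9 = (7/2)*25 - 4/9 = 175/2 - 4/9 = 1567/18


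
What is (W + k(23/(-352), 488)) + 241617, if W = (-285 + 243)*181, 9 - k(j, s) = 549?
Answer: 233475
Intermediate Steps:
k(j, s) = -540 (k(j, s) = 9 - 1*549 = 9 - 549 = -540)
W = -7602 (W = -42*181 = -7602)
(W + k(23/(-352), 488)) + 241617 = (-7602 - 540) + 241617 = -8142 + 241617 = 233475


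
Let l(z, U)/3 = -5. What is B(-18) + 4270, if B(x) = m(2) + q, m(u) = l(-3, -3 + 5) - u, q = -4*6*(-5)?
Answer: 4373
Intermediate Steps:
l(z, U) = -15 (l(z, U) = 3*(-5) = -15)
q = 120 (q = -24*(-5) = 120)
m(u) = -15 - u
B(x) = 103 (B(x) = (-15 - 1*2) + 120 = (-15 - 2) + 120 = -17 + 120 = 103)
B(-18) + 4270 = 103 + 4270 = 4373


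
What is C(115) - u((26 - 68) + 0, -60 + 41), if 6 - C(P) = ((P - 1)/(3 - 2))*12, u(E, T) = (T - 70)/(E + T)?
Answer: -83171/61 ≈ -1363.5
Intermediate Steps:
u(E, T) = (-70 + T)/(E + T)
C(P) = 18 - 12*P (C(P) = 6 - (P - 1)/(3 - 2)*12 = 6 - (-1 + P)/1*12 = 6 - (-1 + P)*1*12 = 6 - (-1 + P)*12 = 6 - (-12 + 12*P) = 6 + (12 - 12*P) = 18 - 12*P)
C(115) - u((26 - 68) + 0, -60 + 41) = (18 - 12*115) - (-70 + (-60 + 41))/(((26 - 68) + 0) + (-60 + 41)) = (18 - 1380) - (-70 - 19)/((-42 + 0) - 19) = -1362 - (-89)/(-42 - 19) = -1362 - (-89)/(-61) = -1362 - (-1)*(-89)/61 = -1362 - 1*89/61 = -1362 - 89/61 = -83171/61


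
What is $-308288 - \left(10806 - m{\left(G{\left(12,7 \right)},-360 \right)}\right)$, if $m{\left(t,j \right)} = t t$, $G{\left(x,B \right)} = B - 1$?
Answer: $-319058$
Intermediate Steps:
$G{\left(x,B \right)} = -1 + B$
$m{\left(t,j \right)} = t^{2}$
$-308288 - \left(10806 - m{\left(G{\left(12,7 \right)},-360 \right)}\right) = -308288 - \left(10806 - \left(-1 + 7\right)^{2}\right) = -308288 - \left(10806 - 6^{2}\right) = -308288 - \left(10806 - 36\right) = -308288 - 10770 = -319058$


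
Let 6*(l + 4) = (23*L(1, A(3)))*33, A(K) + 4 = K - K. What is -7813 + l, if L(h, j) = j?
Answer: -8323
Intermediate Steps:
A(K) = -4 (A(K) = -4 + (K - K) = -4 + 0 = -4)
l = -510 (l = -4 + ((23*(-4))*33)/6 = -4 + (-92*33)/6 = -4 + (⅙)*(-3036) = -4 - 506 = -510)
-7813 + l = -7813 - 510 = -8323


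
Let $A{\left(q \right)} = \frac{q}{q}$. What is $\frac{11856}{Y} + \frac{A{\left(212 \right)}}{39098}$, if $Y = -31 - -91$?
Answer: $\frac{38628829}{195490} \approx 197.6$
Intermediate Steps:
$A{\left(q \right)} = 1$
$Y = 60$ ($Y = -31 + 91 = 60$)
$\frac{11856}{Y} + \frac{A{\left(212 \right)}}{39098} = \frac{11856}{60} + 1 \cdot \frac{1}{39098} = 11856 \cdot \frac{1}{60} + 1 \cdot \frac{1}{39098} = \frac{988}{5} + \frac{1}{39098} = \frac{38628829}{195490}$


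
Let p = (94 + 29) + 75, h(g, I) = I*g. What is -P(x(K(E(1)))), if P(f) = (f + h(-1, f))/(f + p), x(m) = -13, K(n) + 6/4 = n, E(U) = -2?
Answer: 0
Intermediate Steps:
K(n) = -3/2 + n
p = 198 (p = 123 + 75 = 198)
P(f) = 0 (P(f) = (f + f*(-1))/(f + 198) = (f - f)/(198 + f) = 0/(198 + f) = 0)
-P(x(K(E(1)))) = -1*0 = 0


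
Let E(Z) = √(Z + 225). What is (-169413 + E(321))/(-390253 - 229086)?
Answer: 169413/619339 - √546/619339 ≈ 0.27350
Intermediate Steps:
E(Z) = √(225 + Z)
(-169413 + E(321))/(-390253 - 229086) = (-169413 + √(225 + 321))/(-390253 - 229086) = (-169413 + √546)/(-619339) = (-169413 + √546)*(-1/619339) = 169413/619339 - √546/619339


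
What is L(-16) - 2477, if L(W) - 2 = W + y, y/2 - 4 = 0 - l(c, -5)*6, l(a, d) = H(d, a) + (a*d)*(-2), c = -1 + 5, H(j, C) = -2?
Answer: -2939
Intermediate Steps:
c = 4
l(a, d) = -2 - 2*a*d (l(a, d) = -2 + (a*d)*(-2) = -2 - 2*a*d)
y = -448 (y = 8 + 2*(0 - (-2 - 2*4*(-5))*6) = 8 + 2*(0 - (-2 + 40)*6) = 8 + 2*(0 - 38*6) = 8 + 2*(0 - 1*228) = 8 + 2*(0 - 228) = 8 + 2*(-228) = 8 - 456 = -448)
L(W) = -446 + W (L(W) = 2 + (W - 448) = 2 + (-448 + W) = -446 + W)
L(-16) - 2477 = (-446 - 16) - 2477 = -462 - 2477 = -2939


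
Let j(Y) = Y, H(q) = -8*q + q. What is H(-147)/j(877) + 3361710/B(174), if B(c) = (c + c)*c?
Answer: 501754613/8850684 ≈ 56.691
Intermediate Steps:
B(c) = 2*c**2 (B(c) = (2*c)*c = 2*c**2)
H(q) = -7*q
H(-147)/j(877) + 3361710/B(174) = -7*(-147)/877 + 3361710/((2*174**2)) = 1029*(1/877) + 3361710/((2*30276)) = 1029/877 + 3361710/60552 = 1029/877 + 3361710*(1/60552) = 1029/877 + 560285/10092 = 501754613/8850684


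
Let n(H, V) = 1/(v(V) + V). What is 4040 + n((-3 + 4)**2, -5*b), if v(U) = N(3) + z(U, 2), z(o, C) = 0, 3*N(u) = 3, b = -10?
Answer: 206041/51 ≈ 4040.0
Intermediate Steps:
N(u) = 1 (N(u) = (1/3)*3 = 1)
v(U) = 1 (v(U) = 1 + 0 = 1)
n(H, V) = 1/(1 + V)
4040 + n((-3 + 4)**2, -5*b) = 4040 + 1/(1 - 5*(-10)) = 4040 + 1/(1 + 50) = 4040 + 1/51 = 206041/51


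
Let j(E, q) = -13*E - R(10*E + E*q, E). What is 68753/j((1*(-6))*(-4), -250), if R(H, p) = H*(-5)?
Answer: -68753/29112 ≈ -2.3617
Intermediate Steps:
R(H, p) = -5*H
j(E, q) = 37*E + 5*E*q (j(E, q) = -13*E - (-5)*(10*E + E*q) = -13*E - (-50*E - 5*E*q) = -13*E + (50*E + 5*E*q) = 37*E + 5*E*q)
68753/j((1*(-6))*(-4), -250) = 68753/((((1*(-6))*(-4))*(37 + 5*(-250)))) = 68753/(((-6*(-4))*(37 - 1250))) = 68753/((24*(-1213))) = 68753/(-29112) = 68753*(-1/29112) = -68753/29112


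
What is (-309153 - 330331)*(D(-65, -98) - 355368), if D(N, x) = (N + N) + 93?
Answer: 227275811020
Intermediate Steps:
D(N, x) = 93 + 2*N (D(N, x) = 2*N + 93 = 93 + 2*N)
(-309153 - 330331)*(D(-65, -98) - 355368) = (-309153 - 330331)*((93 + 2*(-65)) - 355368) = -639484*((93 - 130) - 355368) = -639484*(-37 - 355368) = -639484*(-355405) = 227275811020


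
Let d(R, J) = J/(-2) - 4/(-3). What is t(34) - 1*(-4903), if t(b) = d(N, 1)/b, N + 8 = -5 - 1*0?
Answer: 1000217/204 ≈ 4903.0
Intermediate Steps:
N = -13 (N = -8 + (-5 - 1*0) = -8 + (-5 + 0) = -8 - 5 = -13)
d(R, J) = 4/3 - J/2 (d(R, J) = J*(-1/2) - 4*(-1/3) = -J/2 + 4/3 = 4/3 - J/2)
t(b) = 5/(6*b) (t(b) = (4/3 - 1/2*1)/b = (4/3 - 1/2)/b = 5/(6*b))
t(34) - 1*(-4903) = (5/6)/34 - 1*(-4903) = (5/6)*(1/34) + 4903 = 5/204 + 4903 = 1000217/204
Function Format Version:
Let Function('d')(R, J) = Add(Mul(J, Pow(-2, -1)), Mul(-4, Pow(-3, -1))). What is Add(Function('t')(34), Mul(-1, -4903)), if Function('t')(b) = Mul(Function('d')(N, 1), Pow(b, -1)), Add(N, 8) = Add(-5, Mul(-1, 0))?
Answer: Rational(1000217, 204) ≈ 4903.0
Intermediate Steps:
N = -13 (N = Add(-8, Add(-5, Mul(-1, 0))) = Add(-8, Add(-5, 0)) = Add(-8, -5) = -13)
Function('d')(R, J) = Add(Rational(4, 3), Mul(Rational(-1, 2), J)) (Function('d')(R, J) = Add(Mul(J, Rational(-1, 2)), Mul(-4, Rational(-1, 3))) = Add(Mul(Rational(-1, 2), J), Rational(4, 3)) = Add(Rational(4, 3), Mul(Rational(-1, 2), J)))
Function('t')(b) = Mul(Rational(5, 6), Pow(b, -1)) (Function('t')(b) = Mul(Add(Rational(4, 3), Mul(Rational(-1, 2), 1)), Pow(b, -1)) = Mul(Add(Rational(4, 3), Rational(-1, 2)), Pow(b, -1)) = Mul(Rational(5, 6), Pow(b, -1)))
Add(Function('t')(34), Mul(-1, -4903)) = Add(Mul(Rational(5, 6), Pow(34, -1)), Mul(-1, -4903)) = Add(Mul(Rational(5, 6), Rational(1, 34)), 4903) = Add(Rational(5, 204), 4903) = Rational(1000217, 204)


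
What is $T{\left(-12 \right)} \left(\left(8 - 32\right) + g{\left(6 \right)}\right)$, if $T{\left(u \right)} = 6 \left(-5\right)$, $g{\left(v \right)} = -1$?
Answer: $750$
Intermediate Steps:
$T{\left(u \right)} = -30$
$T{\left(-12 \right)} \left(\left(8 - 32\right) + g{\left(6 \right)}\right) = - 30 \left(\left(8 - 32\right) - 1\right) = - 30 \left(-24 - 1\right) = \left(-30\right) \left(-25\right) = 750$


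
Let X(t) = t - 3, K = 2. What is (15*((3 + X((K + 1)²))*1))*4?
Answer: 540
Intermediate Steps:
X(t) = -3 + t
(15*((3 + X((K + 1)²))*1))*4 = (15*((3 + (-3 + (2 + 1)²))*1))*4 = (15*((3 + (-3 + 3²))*1))*4 = (15*((3 + (-3 + 9))*1))*4 = (15*((3 + 6)*1))*4 = (15*(9*1))*4 = (15*9)*4 = 135*4 = 540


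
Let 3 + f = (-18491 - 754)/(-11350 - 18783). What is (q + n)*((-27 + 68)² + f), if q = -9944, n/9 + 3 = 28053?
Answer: 12266540102014/30133 ≈ 4.0708e+8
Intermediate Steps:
n = 252450 (n = -27 + 9*28053 = -27 + 252477 = 252450)
f = -71154/30133 (f = -3 + (-18491 - 754)/(-11350 - 18783) = -3 - 19245/(-30133) = -3 - 19245*(-1/30133) = -3 + 19245/30133 = -71154/30133 ≈ -2.3613)
(q + n)*((-27 + 68)² + f) = (-9944 + 252450)*((-27 + 68)² - 71154/30133) = 242506*(41² - 71154/30133) = 242506*(1681 - 71154/30133) = 242506*(50582419/30133) = 12266540102014/30133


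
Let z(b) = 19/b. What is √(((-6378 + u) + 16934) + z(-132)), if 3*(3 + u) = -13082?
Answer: 7*√550473/66 ≈ 78.690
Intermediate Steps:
u = -13091/3 (u = -3 + (⅓)*(-13082) = -3 - 13082/3 = -13091/3 ≈ -4363.7)
√(((-6378 + u) + 16934) + z(-132)) = √(((-6378 - 13091/3) + 16934) + 19/(-132)) = √((-32225/3 + 16934) + 19*(-1/132)) = √(18577/3 - 19/132) = √(817369/132) = 7*√550473/66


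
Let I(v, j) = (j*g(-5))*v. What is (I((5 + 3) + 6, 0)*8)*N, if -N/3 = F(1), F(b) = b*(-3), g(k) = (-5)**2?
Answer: 0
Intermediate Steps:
g(k) = 25
F(b) = -3*b
N = 9 (N = -(-9) = -3*(-3) = 9)
I(v, j) = 25*j*v (I(v, j) = (j*25)*v = (25*j)*v = 25*j*v)
(I((5 + 3) + 6, 0)*8)*N = ((25*0*((5 + 3) + 6))*8)*9 = ((25*0*(8 + 6))*8)*9 = ((25*0*14)*8)*9 = (0*8)*9 = 0*9 = 0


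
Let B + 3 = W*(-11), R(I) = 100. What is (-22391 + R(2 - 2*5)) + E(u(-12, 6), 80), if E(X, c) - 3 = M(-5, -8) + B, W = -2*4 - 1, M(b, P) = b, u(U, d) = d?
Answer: -22197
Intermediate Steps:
W = -9 (W = -8 - 1 = -9)
B = 96 (B = -3 - 9*(-11) = -3 + 99 = 96)
E(X, c) = 94 (E(X, c) = 3 + (-5 + 96) = 3 + 91 = 94)
(-22391 + R(2 - 2*5)) + E(u(-12, 6), 80) = (-22391 + 100) + 94 = -22291 + 94 = -22197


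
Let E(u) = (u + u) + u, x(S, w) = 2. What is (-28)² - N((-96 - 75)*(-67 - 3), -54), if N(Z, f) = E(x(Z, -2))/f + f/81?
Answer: 7063/9 ≈ 784.78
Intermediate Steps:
E(u) = 3*u (E(u) = 2*u + u = 3*u)
N(Z, f) = 6/f + f/81 (N(Z, f) = (3*2)/f + f/81 = 6/f + f*(1/81) = 6/f + f/81)
(-28)² - N((-96 - 75)*(-67 - 3), -54) = (-28)² - (6/(-54) + (1/81)*(-54)) = 784 - (6*(-1/54) - ⅔) = 784 - (-⅑ - ⅔) = 784 - 1*(-7/9) = 784 + 7/9 = 7063/9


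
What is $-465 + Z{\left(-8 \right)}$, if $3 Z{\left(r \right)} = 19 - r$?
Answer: $-456$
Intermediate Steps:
$Z{\left(r \right)} = \frac{19}{3} - \frac{r}{3}$ ($Z{\left(r \right)} = \frac{19 - r}{3} = \frac{19}{3} - \frac{r}{3}$)
$-465 + Z{\left(-8 \right)} = -465 + \left(\frac{19}{3} - - \frac{8}{3}\right) = -465 + \left(\frac{19}{3} + \frac{8}{3}\right) = -465 + 9 = -456$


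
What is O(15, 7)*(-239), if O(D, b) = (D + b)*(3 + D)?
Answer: -94644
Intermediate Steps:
O(D, b) = (3 + D)*(D + b)
O(15, 7)*(-239) = (15² + 3*15 + 3*7 + 15*7)*(-239) = (225 + 45 + 21 + 105)*(-239) = 396*(-239) = -94644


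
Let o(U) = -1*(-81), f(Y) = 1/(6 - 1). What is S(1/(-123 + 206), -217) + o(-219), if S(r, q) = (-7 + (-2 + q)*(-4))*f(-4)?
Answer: 1274/5 ≈ 254.80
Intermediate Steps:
f(Y) = ⅕ (f(Y) = 1/5 = ⅕)
o(U) = 81
S(r, q) = ⅕ - 4*q/5 (S(r, q) = (-7 + (-2 + q)*(-4))*(⅕) = (-7 + (8 - 4*q))*(⅕) = (1 - 4*q)*(⅕) = ⅕ - 4*q/5)
S(1/(-123 + 206), -217) + o(-219) = (⅕ - ⅘*(-217)) + 81 = (⅕ + 868/5) + 81 = 869/5 + 81 = 1274/5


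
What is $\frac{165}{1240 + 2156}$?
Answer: $\frac{55}{1132} \approx 0.048587$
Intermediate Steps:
$\frac{165}{1240 + 2156} = \frac{165}{3396} = 165 \cdot \frac{1}{3396} = \frac{55}{1132}$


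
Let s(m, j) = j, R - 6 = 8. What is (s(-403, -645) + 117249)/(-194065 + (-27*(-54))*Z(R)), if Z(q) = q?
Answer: -116604/173653 ≈ -0.67148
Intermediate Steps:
R = 14 (R = 6 + 8 = 14)
(s(-403, -645) + 117249)/(-194065 + (-27*(-54))*Z(R)) = (-645 + 117249)/(-194065 - 27*(-54)*14) = 116604/(-194065 + 1458*14) = 116604/(-194065 + 20412) = 116604/(-173653) = 116604*(-1/173653) = -116604/173653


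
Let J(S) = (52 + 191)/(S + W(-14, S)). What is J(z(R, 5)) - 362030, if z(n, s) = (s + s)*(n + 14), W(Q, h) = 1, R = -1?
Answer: -47425687/131 ≈ -3.6203e+5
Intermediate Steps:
z(n, s) = 2*s*(14 + n) (z(n, s) = (2*s)*(14 + n) = 2*s*(14 + n))
J(S) = 243/(1 + S) (J(S) = (52 + 191)/(S + 1) = 243/(1 + S))
J(z(R, 5)) - 362030 = 243/(1 + 2*5*(14 - 1)) - 362030 = 243/(1 + 2*5*13) - 362030 = 243/(1 + 130) - 362030 = 243/131 - 362030 = -47425687/131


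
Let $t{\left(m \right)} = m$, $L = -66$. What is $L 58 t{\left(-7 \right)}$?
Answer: $26796$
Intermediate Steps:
$L 58 t{\left(-7 \right)} = \left(-66\right) 58 \left(-7\right) = \left(-3828\right) \left(-7\right) = 26796$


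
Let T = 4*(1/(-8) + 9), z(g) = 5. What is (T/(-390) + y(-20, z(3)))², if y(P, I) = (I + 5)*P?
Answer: 24358157041/608400 ≈ 40036.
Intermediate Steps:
y(P, I) = P*(5 + I) (y(P, I) = (5 + I)*P = P*(5 + I))
T = 71/2 (T = 4*(1*(-⅛) + 9) = 4*(-⅛ + 9) = 4*(71/8) = 71/2 ≈ 35.500)
(T/(-390) + y(-20, z(3)))² = ((71/2)/(-390) - 20*(5 + 5))² = ((71/2)*(-1/390) - 20*10)² = (-71/780 - 200)² = (-156071/780)² = 24358157041/608400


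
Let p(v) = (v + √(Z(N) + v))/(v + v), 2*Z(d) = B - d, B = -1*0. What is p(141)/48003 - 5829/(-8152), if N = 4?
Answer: 279813563/391320456 + √139/13536846 ≈ 0.71505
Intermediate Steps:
B = 0
Z(d) = -d/2 (Z(d) = (0 - d)/2 = (-d)/2 = -d/2)
p(v) = (v + √(-2 + v))/(2*v) (p(v) = (v + √(-½*4 + v))/(v + v) = (v + √(-2 + v))/((2*v)) = (v + √(-2 + v))*(1/(2*v)) = (v + √(-2 + v))/(2*v))
p(141)/48003 - 5829/(-8152) = ((½)*(141 + √(-2 + 141))/141)/48003 - 5829/(-8152) = ((½)*(1/141)*(141 + √139))*(1/48003) - 5829*(-1/8152) = (½ + √139/282)*(1/48003) + 5829/8152 = (1/96006 + √139/13536846) + 5829/8152 = 279813563/391320456 + √139/13536846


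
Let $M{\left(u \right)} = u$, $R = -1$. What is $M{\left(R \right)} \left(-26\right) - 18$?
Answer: $8$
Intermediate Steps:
$M{\left(R \right)} \left(-26\right) - 18 = \left(-1\right) \left(-26\right) - 18 = 26 - 18 = 8$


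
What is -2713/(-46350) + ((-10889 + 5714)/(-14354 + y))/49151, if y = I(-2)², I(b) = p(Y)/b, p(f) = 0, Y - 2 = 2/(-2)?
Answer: 20807585456/355440745575 ≈ 0.058540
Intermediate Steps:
Y = 1 (Y = 2 + 2/(-2) = 2 + 2*(-½) = 2 - 1 = 1)
I(b) = 0 (I(b) = 0/b = 0)
y = 0 (y = 0² = 0)
-2713/(-46350) + ((-10889 + 5714)/(-14354 + y))/49151 = -2713/(-46350) + ((-10889 + 5714)/(-14354 + 0))/49151 = -2713*(-1/46350) - 5175/(-14354)*(1/49151) = 2713/46350 - 5175*(-1/14354)*(1/49151) = 2713/46350 + (5175/14354)*(1/49151) = 2713/46350 + 225/30674498 = 20807585456/355440745575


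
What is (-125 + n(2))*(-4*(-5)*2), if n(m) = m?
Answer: -4920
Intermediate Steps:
(-125 + n(2))*(-4*(-5)*2) = (-125 + 2)*(-4*(-5)*2) = -2460*2 = -123*40 = -4920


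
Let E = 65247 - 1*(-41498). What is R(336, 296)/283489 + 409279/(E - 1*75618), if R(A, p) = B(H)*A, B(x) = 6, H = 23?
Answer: 116088846463/8824162103 ≈ 13.156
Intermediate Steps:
R(A, p) = 6*A
E = 106745 (E = 65247 + 41498 = 106745)
R(336, 296)/283489 + 409279/(E - 1*75618) = (6*336)/283489 + 409279/(106745 - 1*75618) = 2016*(1/283489) + 409279/(106745 - 75618) = 2016/283489 + 409279/31127 = 116088846463/8824162103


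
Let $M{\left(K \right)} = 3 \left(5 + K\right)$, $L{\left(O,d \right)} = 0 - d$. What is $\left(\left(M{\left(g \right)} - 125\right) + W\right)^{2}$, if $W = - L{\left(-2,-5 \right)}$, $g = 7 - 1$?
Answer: $9409$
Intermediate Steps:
$g = 6$ ($g = 7 - 1 = 6$)
$L{\left(O,d \right)} = - d$
$M{\left(K \right)} = 15 + 3 K$
$W = -5$ ($W = - \left(-1\right) \left(-5\right) = \left(-1\right) 5 = -5$)
$\left(\left(M{\left(g \right)} - 125\right) + W\right)^{2} = \left(\left(\left(15 + 3 \cdot 6\right) - 125\right) - 5\right)^{2} = \left(\left(\left(15 + 18\right) - 125\right) - 5\right)^{2} = \left(\left(33 - 125\right) - 5\right)^{2} = \left(-92 - 5\right)^{2} = \left(-97\right)^{2} = 9409$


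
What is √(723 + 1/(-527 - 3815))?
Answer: √13630688630/4342 ≈ 26.889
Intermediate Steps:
√(723 + 1/(-527 - 3815)) = √(723 + 1/(-4342)) = √(723 - 1/4342) = √(3139265/4342) = √13630688630/4342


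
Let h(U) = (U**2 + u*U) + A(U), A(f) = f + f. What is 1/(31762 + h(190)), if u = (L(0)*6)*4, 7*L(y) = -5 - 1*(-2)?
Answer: 7/464014 ≈ 1.5086e-5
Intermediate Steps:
L(y) = -3/7 (L(y) = (-5 - 1*(-2))/7 = (-5 + 2)/7 = (1/7)*(-3) = -3/7)
A(f) = 2*f
u = -72/7 (u = -3/7*6*4 = -18/7*4 = -72/7 ≈ -10.286)
h(U) = U**2 - 58*U/7 (h(U) = (U**2 - 72*U/7) + 2*U = U**2 - 58*U/7)
1/(31762 + h(190)) = 1/(31762 + (1/7)*190*(-58 + 7*190)) = 1/(31762 + (1/7)*190*(-58 + 1330)) = 1/(31762 + (1/7)*190*1272) = 1/(31762 + 241680/7) = 1/(464014/7) = 7/464014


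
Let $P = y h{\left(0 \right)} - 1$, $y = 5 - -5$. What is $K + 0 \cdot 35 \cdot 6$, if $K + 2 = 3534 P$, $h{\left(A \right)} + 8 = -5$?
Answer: $-462956$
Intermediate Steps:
$h{\left(A \right)} = -13$ ($h{\left(A \right)} = -8 - 5 = -13$)
$y = 10$ ($y = 5 + 5 = 10$)
$P = -131$ ($P = 10 \left(-13\right) - 1 = -130 - 1 = -131$)
$K = -462956$ ($K = -2 + 3534 \left(-131\right) = -2 - 462954 = -462956$)
$K + 0 \cdot 35 \cdot 6 = -462956 + 0 \cdot 35 \cdot 6 = -462956 + 0 \cdot 6 = -462956 + 0 = -462956$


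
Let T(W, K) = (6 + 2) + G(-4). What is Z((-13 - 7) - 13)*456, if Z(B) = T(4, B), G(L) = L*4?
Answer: -3648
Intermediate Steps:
G(L) = 4*L
T(W, K) = -8 (T(W, K) = (6 + 2) + 4*(-4) = 8 - 16 = -8)
Z(B) = -8
Z((-13 - 7) - 13)*456 = -8*456 = -3648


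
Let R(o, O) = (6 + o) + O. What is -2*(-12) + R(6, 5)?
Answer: 41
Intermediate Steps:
R(o, O) = 6 + O + o
-2*(-12) + R(6, 5) = -2*(-12) + (6 + 5 + 6) = 24 + 17 = 41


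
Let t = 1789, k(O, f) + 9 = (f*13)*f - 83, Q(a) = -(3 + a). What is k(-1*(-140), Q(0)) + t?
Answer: 1814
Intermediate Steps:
Q(a) = -3 - a
k(O, f) = -92 + 13*f² (k(O, f) = -9 + ((f*13)*f - 83) = -9 + ((13*f)*f - 83) = -9 + (13*f² - 83) = -9 + (-83 + 13*f²) = -92 + 13*f²)
k(-1*(-140), Q(0)) + t = (-92 + 13*(-3 - 1*0)²) + 1789 = (-92 + 13*(-3 + 0)²) + 1789 = (-92 + 13*(-3)²) + 1789 = (-92 + 13*9) + 1789 = (-92 + 117) + 1789 = 25 + 1789 = 1814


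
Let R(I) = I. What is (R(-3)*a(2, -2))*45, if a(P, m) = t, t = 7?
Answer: -945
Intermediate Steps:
a(P, m) = 7
(R(-3)*a(2, -2))*45 = -3*7*45 = -21*45 = -945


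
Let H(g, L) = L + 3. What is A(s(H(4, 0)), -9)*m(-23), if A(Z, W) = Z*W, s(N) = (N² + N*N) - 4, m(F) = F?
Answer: 2898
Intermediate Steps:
H(g, L) = 3 + L
s(N) = -4 + 2*N² (s(N) = (N² + N²) - 4 = 2*N² - 4 = -4 + 2*N²)
A(Z, W) = W*Z
A(s(H(4, 0)), -9)*m(-23) = -9*(-4 + 2*(3 + 0)²)*(-23) = -9*(-4 + 2*3²)*(-23) = -9*(-4 + 2*9)*(-23) = -9*(-4 + 18)*(-23) = -9*14*(-23) = -126*(-23) = 2898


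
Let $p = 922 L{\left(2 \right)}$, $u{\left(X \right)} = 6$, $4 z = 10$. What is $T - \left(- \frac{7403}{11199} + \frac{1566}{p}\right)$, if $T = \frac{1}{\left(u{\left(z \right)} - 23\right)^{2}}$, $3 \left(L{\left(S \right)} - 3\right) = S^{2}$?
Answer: $\frac{5286376999}{19396410423} \approx 0.27254$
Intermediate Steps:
$z = \frac{5}{2}$ ($z = \frac{1}{4} \cdot 10 = \frac{5}{2} \approx 2.5$)
$L{\left(S \right)} = 3 + \frac{S^{2}}{3}$
$p = \frac{11986}{3}$ ($p = 922 \left(3 + \frac{2^{2}}{3}\right) = 922 \left(3 + \frac{1}{3} \cdot 4\right) = 922 \left(3 + \frac{4}{3}\right) = 922 \cdot \frac{13}{3} = \frac{11986}{3} \approx 3995.3$)
$T = \frac{1}{289}$ ($T = \frac{1}{\left(6 - 23\right)^{2}} = \frac{1}{\left(-17\right)^{2}} = \frac{1}{289} \approx 0.0034602$)
$T - \left(- \frac{7403}{11199} + \frac{1566}{p}\right) = \frac{1}{289} - \left(- \frac{7403}{11199} + \frac{2349}{5993}\right) = \frac{1}{289} - - \frac{18059728}{67115607} = \frac{1}{289} + \left(- \frac{2349}{5993} + \frac{7403}{11199}\right) = \frac{1}{289} + \frac{18059728}{67115607} = \frac{5286376999}{19396410423}$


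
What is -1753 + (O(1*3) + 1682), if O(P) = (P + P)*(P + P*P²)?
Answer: 109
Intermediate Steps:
O(P) = 2*P*(P + P³) (O(P) = (2*P)*(P + P³) = 2*P*(P + P³))
-1753 + (O(1*3) + 1682) = -1753 + (2*(1*3)²*(1 + (1*3)²) + 1682) = -1753 + (2*3²*(1 + 3²) + 1682) = -1753 + (2*9*(1 + 9) + 1682) = -1753 + (2*9*10 + 1682) = -1753 + (180 + 1682) = -1753 + 1862 = 109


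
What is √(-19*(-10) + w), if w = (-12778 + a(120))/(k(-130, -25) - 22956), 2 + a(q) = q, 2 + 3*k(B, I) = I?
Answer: √446644754/1531 ≈ 13.804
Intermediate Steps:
k(B, I) = -⅔ + I/3
a(q) = -2 + q
w = 844/1531 (w = (-12778 + (-2 + 120))/((-⅔ + (⅓)*(-25)) - 22956) = (-12778 + 118)/((-⅔ - 25/3) - 22956) = -12660/(-9 - 22956) = -12660/(-22965) = -12660*(-1/22965) = 844/1531 ≈ 0.55127)
√(-19*(-10) + w) = √(-19*(-10) + 844/1531) = √(190 + 844/1531) = √(291734/1531) = √446644754/1531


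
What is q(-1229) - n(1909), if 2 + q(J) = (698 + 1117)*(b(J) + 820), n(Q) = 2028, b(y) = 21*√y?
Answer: 1486270 + 38115*I*√1229 ≈ 1.4863e+6 + 1.3362e+6*I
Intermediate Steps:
q(J) = 1488298 + 38115*√J (q(J) = -2 + (698 + 1117)*(21*√J + 820) = -2 + 1815*(820 + 21*√J) = -2 + (1488300 + 38115*√J) = 1488298 + 38115*√J)
q(-1229) - n(1909) = (1488298 + 38115*√(-1229)) - 1*2028 = (1488298 + 38115*(I*√1229)) - 2028 = (1488298 + 38115*I*√1229) - 2028 = 1486270 + 38115*I*√1229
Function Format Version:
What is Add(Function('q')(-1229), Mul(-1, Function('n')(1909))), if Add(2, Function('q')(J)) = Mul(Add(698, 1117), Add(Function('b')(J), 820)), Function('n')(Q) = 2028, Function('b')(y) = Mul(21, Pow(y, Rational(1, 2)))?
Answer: Add(1486270, Mul(38115, I, Pow(1229, Rational(1, 2)))) ≈ Add(1.4863e+6, Mul(1.3362e+6, I))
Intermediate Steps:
Function('q')(J) = Add(1488298, Mul(38115, Pow(J, Rational(1, 2)))) (Function('q')(J) = Add(-2, Mul(Add(698, 1117), Add(Mul(21, Pow(J, Rational(1, 2))), 820))) = Add(-2, Mul(1815, Add(820, Mul(21, Pow(J, Rational(1, 2)))))) = Add(-2, Add(1488300, Mul(38115, Pow(J, Rational(1, 2))))) = Add(1488298, Mul(38115, Pow(J, Rational(1, 2)))))
Add(Function('q')(-1229), Mul(-1, Function('n')(1909))) = Add(Add(1488298, Mul(38115, Pow(-1229, Rational(1, 2)))), Mul(-1, 2028)) = Add(Add(1488298, Mul(38115, Mul(I, Pow(1229, Rational(1, 2))))), -2028) = Add(Add(1488298, Mul(38115, I, Pow(1229, Rational(1, 2)))), -2028) = Add(1486270, Mul(38115, I, Pow(1229, Rational(1, 2))))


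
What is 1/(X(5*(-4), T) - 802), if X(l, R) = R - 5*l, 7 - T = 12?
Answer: -1/707 ≈ -0.0014144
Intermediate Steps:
T = -5 (T = 7 - 1*12 = 7 - 12 = -5)
1/(X(5*(-4), T) - 802) = 1/((-5 - 25*(-4)) - 802) = 1/((-5 - 5*(-20)) - 802) = 1/((-5 + 100) - 802) = 1/(95 - 802) = 1/(-707) = -1/707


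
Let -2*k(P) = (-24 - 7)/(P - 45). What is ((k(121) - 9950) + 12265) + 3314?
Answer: 855639/152 ≈ 5629.2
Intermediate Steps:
k(P) = 31/(2*(-45 + P)) (k(P) = -(-24 - 7)/(2*(P - 45)) = -(-31)/(2*(-45 + P)) = 31/(2*(-45 + P)))
((k(121) - 9950) + 12265) + 3314 = ((31/(2*(-45 + 121)) - 9950) + 12265) + 3314 = (((31/2)/76 - 9950) + 12265) + 3314 = (((31/2)*(1/76) - 9950) + 12265) + 3314 = ((31/152 - 9950) + 12265) + 3314 = (-1512369/152 + 12265) + 3314 = 351911/152 + 3314 = 855639/152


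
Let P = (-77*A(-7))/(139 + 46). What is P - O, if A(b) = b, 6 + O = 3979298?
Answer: -736168481/185 ≈ -3.9793e+6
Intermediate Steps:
O = 3979292 (O = -6 + 3979298 = 3979292)
P = 539/185 (P = (-77*(-7))/(139 + 46) = 539/185 ≈ 2.9135)
P - O = 539/185 - 1*3979292 = 539/185 - 3979292 = -736168481/185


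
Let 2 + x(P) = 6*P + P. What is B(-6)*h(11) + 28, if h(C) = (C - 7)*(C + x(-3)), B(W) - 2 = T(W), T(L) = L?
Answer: 220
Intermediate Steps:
x(P) = -2 + 7*P (x(P) = -2 + (6*P + P) = -2 + 7*P)
B(W) = 2 + W
h(C) = (-23 + C)*(-7 + C) (h(C) = (C - 7)*(C + (-2 + 7*(-3))) = (-7 + C)*(C + (-2 - 21)) = (-7 + C)*(C - 23) = (-7 + C)*(-23 + C) = (-23 + C)*(-7 + C))
B(-6)*h(11) + 28 = (2 - 6)*(161 + 11² - 30*11) + 28 = -4*(161 + 121 - 330) + 28 = -4*(-48) + 28 = 192 + 28 = 220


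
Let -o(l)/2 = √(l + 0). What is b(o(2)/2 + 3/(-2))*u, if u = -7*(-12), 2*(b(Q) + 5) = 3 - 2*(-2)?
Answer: -126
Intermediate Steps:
o(l) = -2*√l (o(l) = -2*√(l + 0) = -2*√l)
b(Q) = -3/2 (b(Q) = -5 + (3 - 2*(-2))/2 = -5 + (3 + 4)/2 = -5 + (½)*7 = -5 + 7/2 = -3/2)
u = 84
b(o(2)/2 + 3/(-2))*u = -3/2*84 = -126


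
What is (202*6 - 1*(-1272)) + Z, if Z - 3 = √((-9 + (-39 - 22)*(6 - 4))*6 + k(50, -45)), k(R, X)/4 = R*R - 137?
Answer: 2487 + √8666 ≈ 2580.1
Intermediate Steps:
k(R, X) = -548 + 4*R² (k(R, X) = 4*(R*R - 137) = 4*(R² - 137) = 4*(-137 + R²) = -548 + 4*R²)
Z = 3 + √8666 (Z = 3 + √((-9 + (-39 - 22)*(6 - 4))*6 + (-548 + 4*50²)) = 3 + √((-9 - 61*2)*6 + (-548 + 4*2500)) = 3 + √((-9 - 122)*6 + (-548 + 10000)) = 3 + √(-131*6 + 9452) = 3 + √(-786 + 9452) = 3 + √8666 ≈ 96.091)
(202*6 - 1*(-1272)) + Z = (202*6 - 1*(-1272)) + (3 + √8666) = (1212 + 1272) + (3 + √8666) = 2484 + (3 + √8666) = 2487 + √8666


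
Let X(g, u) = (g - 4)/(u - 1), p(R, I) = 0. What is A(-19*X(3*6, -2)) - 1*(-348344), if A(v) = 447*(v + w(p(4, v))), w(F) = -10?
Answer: 383508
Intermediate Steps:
X(g, u) = (-4 + g)/(-1 + u)
A(v) = -4470 + 447*v (A(v) = 447*(v - 10) = 447*(-10 + v) = -4470 + 447*v)
A(-19*X(3*6, -2)) - 1*(-348344) = (-4470 + 447*(-19*(-4 + 3*6)/(-1 - 2))) - 1*(-348344) = (-4470 + 447*(-19*(-4 + 18)/(-3))) + 348344 = (-4470 + 447*(-(-19)*14/3)) + 348344 = (-4470 + 447*(-19*(-14/3))) + 348344 = (-4470 + 447*(266/3)) + 348344 = (-4470 + 39634) + 348344 = 35164 + 348344 = 383508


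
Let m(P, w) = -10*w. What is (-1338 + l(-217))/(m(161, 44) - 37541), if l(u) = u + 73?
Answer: 78/1999 ≈ 0.039020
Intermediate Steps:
l(u) = 73 + u
(-1338 + l(-217))/(m(161, 44) - 37541) = (-1338 + (73 - 217))/(-10*44 - 37541) = (-1338 - 144)/(-440 - 37541) = -1482/(-37981) = -1482*(-1/37981) = 78/1999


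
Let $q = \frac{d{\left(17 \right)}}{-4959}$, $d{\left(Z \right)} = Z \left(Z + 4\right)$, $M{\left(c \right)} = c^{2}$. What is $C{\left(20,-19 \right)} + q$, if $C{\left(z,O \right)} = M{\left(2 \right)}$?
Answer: $\frac{6493}{1653} \approx 3.928$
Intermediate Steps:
$C{\left(z,O \right)} = 4$ ($C{\left(z,O \right)} = 2^{2} = 4$)
$d{\left(Z \right)} = Z \left(4 + Z\right)$
$q = - \frac{119}{1653}$ ($q = \frac{17 \left(4 + 17\right)}{-4959} = 17 \cdot 21 \left(- \frac{1}{4959}\right) = 357 \left(- \frac{1}{4959}\right) = - \frac{119}{1653} \approx -0.07199$)
$C{\left(20,-19 \right)} + q = 4 - \frac{119}{1653} = \frac{6493}{1653}$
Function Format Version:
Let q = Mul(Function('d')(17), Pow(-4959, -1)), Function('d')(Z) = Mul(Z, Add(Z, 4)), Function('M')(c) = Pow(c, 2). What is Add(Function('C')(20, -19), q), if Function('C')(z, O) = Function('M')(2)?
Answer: Rational(6493, 1653) ≈ 3.9280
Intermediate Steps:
Function('C')(z, O) = 4 (Function('C')(z, O) = Pow(2, 2) = 4)
Function('d')(Z) = Mul(Z, Add(4, Z))
q = Rational(-119, 1653) (q = Mul(Mul(17, Add(4, 17)), Pow(-4959, -1)) = Mul(Mul(17, 21), Rational(-1, 4959)) = Mul(357, Rational(-1, 4959)) = Rational(-119, 1653) ≈ -0.071990)
Add(Function('C')(20, -19), q) = Add(4, Rational(-119, 1653)) = Rational(6493, 1653)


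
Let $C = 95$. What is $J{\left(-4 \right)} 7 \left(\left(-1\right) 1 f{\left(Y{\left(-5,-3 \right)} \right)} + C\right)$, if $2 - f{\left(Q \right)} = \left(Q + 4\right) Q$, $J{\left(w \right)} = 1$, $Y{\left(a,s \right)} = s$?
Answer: $630$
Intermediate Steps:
$f{\left(Q \right)} = 2 - Q \left(4 + Q\right)$ ($f{\left(Q \right)} = 2 - \left(Q + 4\right) Q = 2 - \left(4 + Q\right) Q = 2 - Q \left(4 + Q\right)$)
$J{\left(-4 \right)} 7 \left(\left(-1\right) 1 f{\left(Y{\left(-5,-3 \right)} \right)} + C\right) = 1 \cdot 7 \left(\left(-1\right) 1 \left(2 - \left(-3\right)^{2} - -12\right) + 95\right) = 7 \left(- (2 - 9 + 12) + 95\right) = 7 \left(\left(-1\right) 5 + 95\right) = 7 \left(-5 + 95\right) = 7 \cdot 90 = 630$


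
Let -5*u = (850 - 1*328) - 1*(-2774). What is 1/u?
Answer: -5/3296 ≈ -0.0015170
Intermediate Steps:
u = -3296/5 (u = -((850 - 1*328) - 1*(-2774))/5 = -((850 - 328) + 2774)/5 = -(522 + 2774)/5 = -⅕*3296 = -3296/5 ≈ -659.20)
1/u = 1/(-3296/5) = -5/3296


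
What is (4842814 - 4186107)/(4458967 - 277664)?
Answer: 656707/4181303 ≈ 0.15706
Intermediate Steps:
(4842814 - 4186107)/(4458967 - 277664) = 656707/4181303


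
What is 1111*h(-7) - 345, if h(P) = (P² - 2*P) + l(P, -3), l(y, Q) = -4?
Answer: 65204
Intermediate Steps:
h(P) = -4 + P² - 2*P (h(P) = (P² - 2*P) - 4 = -4 + P² - 2*P)
1111*h(-7) - 345 = 1111*(-4 + (-7)² - 2*(-7)) - 345 = 1111*(-4 + 49 + 14) - 345 = 1111*59 - 345 = 65549 - 345 = 65204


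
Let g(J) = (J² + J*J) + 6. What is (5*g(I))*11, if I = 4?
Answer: 2090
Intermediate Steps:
g(J) = 6 + 2*J² (g(J) = (J² + J²) + 6 = 2*J² + 6 = 6 + 2*J²)
(5*g(I))*11 = (5*(6 + 2*4²))*11 = (5*(6 + 2*16))*11 = (5*(6 + 32))*11 = (5*38)*11 = 190*11 = 2090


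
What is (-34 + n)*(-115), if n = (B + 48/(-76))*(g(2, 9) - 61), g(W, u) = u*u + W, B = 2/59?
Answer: 6078210/1121 ≈ 5422.1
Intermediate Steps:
B = 2/59 (B = 2*(1/59) = 2/59 ≈ 0.033898)
g(W, u) = W + u**2 (g(W, u) = u**2 + W = W + u**2)
n = -14740/1121 (n = (2/59 + 48/(-76))*((2 + 9**2) - 61) = (2/59 + 48*(-1/76))*((2 + 81) - 61) = (2/59 - 12/19)*(83 - 61) = -670/1121*22 = -14740/1121 ≈ -13.149)
(-34 + n)*(-115) = (-34 - 14740/1121)*(-115) = -52854/1121*(-115) = 6078210/1121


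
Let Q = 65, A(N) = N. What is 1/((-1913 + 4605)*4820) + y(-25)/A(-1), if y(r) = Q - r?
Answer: -1167789599/12975440 ≈ -90.000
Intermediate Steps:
y(r) = 65 - r
1/((-1913 + 4605)*4820) + y(-25)/A(-1) = 1/((-1913 + 4605)*4820) + (65 - 1*(-25))/(-1) = (1/4820)/2692 + (65 + 25)*(-1) = (1/2692)*(1/4820) + 90*(-1) = 1/12975440 - 90 = -1167789599/12975440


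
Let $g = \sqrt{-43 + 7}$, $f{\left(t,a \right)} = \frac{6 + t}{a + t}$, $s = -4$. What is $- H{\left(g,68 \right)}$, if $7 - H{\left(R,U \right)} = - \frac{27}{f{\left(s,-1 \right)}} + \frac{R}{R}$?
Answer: $\frac{123}{2} \approx 61.5$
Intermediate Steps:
$f{\left(t,a \right)} = \frac{6 + t}{a + t}$
$g = 6 i$ ($g = \sqrt{-36} = 6 i \approx 6.0 i$)
$H{\left(R,U \right)} = - \frac{123}{2}$ ($H{\left(R,U \right)} = 7 - \left(- \frac{27}{\frac{1}{-1 - 4} \left(6 - 4\right)} + \frac{R}{R}\right) = 7 - \left(- \frac{27}{\frac{1}{-5} \cdot 2} + 1\right) = 7 - \left(- \frac{27}{\left(- \frac{1}{5}\right) 2} + 1\right) = 7 - \left(- \frac{27}{- \frac{2}{5}} + 1\right) = 7 - \left(\left(-27\right) \left(- \frac{5}{2}\right) + 1\right) = 7 - \left(\frac{135}{2} + 1\right) = 7 - \frac{137}{2} = - \frac{123}{2}$)
$- H{\left(g,68 \right)} = \left(-1\right) \left(- \frac{123}{2}\right) = \frac{123}{2}$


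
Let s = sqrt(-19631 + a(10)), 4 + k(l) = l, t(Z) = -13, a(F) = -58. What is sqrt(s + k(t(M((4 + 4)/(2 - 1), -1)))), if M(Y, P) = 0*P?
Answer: sqrt(-17 + I*sqrt(19689)) ≈ 7.8849 + 8.8979*I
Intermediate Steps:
M(Y, P) = 0
k(l) = -4 + l
s = I*sqrt(19689) (s = sqrt(-19631 - 58) = sqrt(-19689) = I*sqrt(19689) ≈ 140.32*I)
sqrt(s + k(t(M((4 + 4)/(2 - 1), -1)))) = sqrt(I*sqrt(19689) + (-4 - 13)) = sqrt(I*sqrt(19689) - 17) = sqrt(-17 + I*sqrt(19689))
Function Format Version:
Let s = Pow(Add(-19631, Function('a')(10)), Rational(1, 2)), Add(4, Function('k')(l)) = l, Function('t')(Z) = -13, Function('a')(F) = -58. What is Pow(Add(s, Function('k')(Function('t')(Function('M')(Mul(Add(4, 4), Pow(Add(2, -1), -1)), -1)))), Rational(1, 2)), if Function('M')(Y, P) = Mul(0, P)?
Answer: Pow(Add(-17, Mul(I, Pow(19689, Rational(1, 2)))), Rational(1, 2)) ≈ Add(7.8849, Mul(8.8979, I))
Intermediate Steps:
Function('M')(Y, P) = 0
Function('k')(l) = Add(-4, l)
s = Mul(I, Pow(19689, Rational(1, 2))) (s = Pow(Add(-19631, -58), Rational(1, 2)) = Pow(-19689, Rational(1, 2)) = Mul(I, Pow(19689, Rational(1, 2))) ≈ Mul(140.32, I))
Pow(Add(s, Function('k')(Function('t')(Function('M')(Mul(Add(4, 4), Pow(Add(2, -1), -1)), -1)))), Rational(1, 2)) = Pow(Add(Mul(I, Pow(19689, Rational(1, 2))), Add(-4, -13)), Rational(1, 2)) = Pow(Add(Mul(I, Pow(19689, Rational(1, 2))), -17), Rational(1, 2)) = Pow(Add(-17, Mul(I, Pow(19689, Rational(1, 2)))), Rational(1, 2))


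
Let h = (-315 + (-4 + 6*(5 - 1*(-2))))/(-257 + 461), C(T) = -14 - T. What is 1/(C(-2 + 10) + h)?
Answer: -204/4765 ≈ -0.042812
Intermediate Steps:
h = -277/204 (h = (-315 + (-4 + 6*(5 + 2)))/204 = (-315 + (-4 + 6*7))*(1/204) = (-315 + (-4 + 42))*(1/204) = (-315 + 38)*(1/204) = -277*1/204 = -277/204 ≈ -1.3578)
1/(C(-2 + 10) + h) = 1/((-14 - (-2 + 10)) - 277/204) = 1/((-14 - 1*8) - 277/204) = 1/((-14 - 8) - 277/204) = 1/(-22 - 277/204) = 1/(-4765/204) = -204/4765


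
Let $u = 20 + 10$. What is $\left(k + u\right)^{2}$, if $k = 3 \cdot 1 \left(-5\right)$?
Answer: $225$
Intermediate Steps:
$u = 30$
$k = -15$ ($k = 3 \left(-5\right) = -15$)
$\left(k + u\right)^{2} = \left(-15 + 30\right)^{2} = 15^{2} = 225$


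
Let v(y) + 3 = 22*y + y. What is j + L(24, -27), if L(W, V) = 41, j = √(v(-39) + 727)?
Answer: 41 + I*√173 ≈ 41.0 + 13.153*I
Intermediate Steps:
v(y) = -3 + 23*y (v(y) = -3 + (22*y + y) = -3 + 23*y)
j = I*√173 (j = √((-3 + 23*(-39)) + 727) = √((-3 - 897) + 727) = √(-900 + 727) = √(-173) = I*√173 ≈ 13.153*I)
j + L(24, -27) = I*√173 + 41 = 41 + I*√173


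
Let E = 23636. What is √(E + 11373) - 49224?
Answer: -49224 + √35009 ≈ -49037.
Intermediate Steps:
√(E + 11373) - 49224 = √(23636 + 11373) - 49224 = √35009 - 49224 = -49224 + √35009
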